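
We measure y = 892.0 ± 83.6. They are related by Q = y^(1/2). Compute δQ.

1.40

Products/powers → add relative errors in quadrature, weighted by exponent:
  (½·δy/y)² = (0.5×0.0937)² = 0.00220
δQ/Q = √(0.00220) = 0.0469
Q = 29.87, so δQ = 0.0469 × 29.87 = 1.40.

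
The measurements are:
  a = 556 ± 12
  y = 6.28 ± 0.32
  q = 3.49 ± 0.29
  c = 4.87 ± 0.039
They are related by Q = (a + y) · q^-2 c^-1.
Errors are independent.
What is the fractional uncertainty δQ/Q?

0.168

Let u = a + y = 562. δu = √(δa² + δy²) = √(144 + 0.102) = 12.0, so δu/u = 0.0213.
Q is then a monomial in u, q, c:
δQ/Q = √((δu/u)² + (-2·δq/q)² + (-1·δc/c)²) = √(0.000456 + 0.0276 + 6.41e-05) = 0.168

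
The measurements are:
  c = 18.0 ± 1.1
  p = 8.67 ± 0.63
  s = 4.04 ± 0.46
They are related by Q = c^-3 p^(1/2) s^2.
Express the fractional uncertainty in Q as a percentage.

29.5%

Products/powers → add relative errors in quadrature, weighted by exponent:
  (-3·δc/c)² = (-3×0.0611)² = 0.0336;  (½·δp/p)² = (0.5×0.0727)² = 0.00132;  (2·δs/s)² = (2×0.114)² = 0.0519
δQ/Q = √(0.0868) = 0.295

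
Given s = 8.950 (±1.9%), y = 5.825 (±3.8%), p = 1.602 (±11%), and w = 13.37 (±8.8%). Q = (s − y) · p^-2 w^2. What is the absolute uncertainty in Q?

Let u = s − y = 3.125. δu = √(δs² + δy²) = √(0.0289 + 0.0490) = 0.279, so δu/u = 0.0893.
Q is then a monomial in u, p, w:
δQ/Q = √((δu/u)² + (-2·δp/p)² + (2·δw/w)²) = √(0.00798 + 0.0484 + 0.0310) = 0.296
Q = 217.7, so δQ = 0.296 × 217.7 = 64.3.

64.3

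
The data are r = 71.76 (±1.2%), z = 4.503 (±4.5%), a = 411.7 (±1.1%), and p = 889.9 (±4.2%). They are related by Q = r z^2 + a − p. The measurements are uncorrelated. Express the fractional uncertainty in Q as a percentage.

14.1%

Let w = r·z^2 = 1455. δw/w = √((1·δr/r)² + (2·δz/z)²) = √(0.000144 + 0.00810) = 0.0908, so δw = 132.
Q = w + a − p: δQ = √(δw² + δa² + δp²) = √(17500 + 20.5 + 1400) = 137
Q = 976.9, so δQ/Q = 137/976.9 = 0.141.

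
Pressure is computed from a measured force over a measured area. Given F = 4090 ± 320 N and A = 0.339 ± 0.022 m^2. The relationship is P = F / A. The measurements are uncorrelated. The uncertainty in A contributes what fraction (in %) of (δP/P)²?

(δP/P)² = (1·δF/F)² + (-1·δA/A)²
  F term: (1×0.0782)² = 0.00612
  A term: (-1×0.0649)² = 0.00421
Total = 0.0103. Share from A = 0.00421/0.0103 = 0.408.

40.8%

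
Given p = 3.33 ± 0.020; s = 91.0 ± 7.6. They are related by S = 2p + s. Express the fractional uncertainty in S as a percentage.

For a sum/difference, combine absolute errors in quadrature:
  (2·δp)² = 0.00160;  (δs)² = 57.8
δS = √(57.8) = 7.60
S = 97.7, so δS/S = 7.60/97.7 = 0.0778.

7.78%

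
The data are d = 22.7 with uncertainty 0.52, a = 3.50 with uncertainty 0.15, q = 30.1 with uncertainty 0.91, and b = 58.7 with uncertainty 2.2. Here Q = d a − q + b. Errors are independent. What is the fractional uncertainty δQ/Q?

0.0420

Let p = d·a = 79.5. δp/p = √((1·δd/d)² + (1·δa/a)²) = √(0.000525 + 0.00184) = 0.0486, so δp = 3.86.
Q = p − q + b: δQ = √(δp² + δq² + δb²) = √(14.9 + 0.828 + 4.84) = 4.54
Q = 108, so δQ/Q = 4.54/108 = 0.0420.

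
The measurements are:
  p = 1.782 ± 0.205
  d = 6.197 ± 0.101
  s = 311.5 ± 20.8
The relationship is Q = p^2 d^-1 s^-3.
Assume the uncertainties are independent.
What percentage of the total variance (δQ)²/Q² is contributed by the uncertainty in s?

(δQ/Q)² = (2·δp/p)² + (-1·δd/d)² + (-3·δs/s)²
  p term: (2×0.115)² = 0.0529
  d term: (-1×0.0163)² = 0.000266
  s term: (-3×0.0668)² = 0.0401
Total = 0.0933. Share from s = 0.0401/0.0933 = 0.430.

43.0%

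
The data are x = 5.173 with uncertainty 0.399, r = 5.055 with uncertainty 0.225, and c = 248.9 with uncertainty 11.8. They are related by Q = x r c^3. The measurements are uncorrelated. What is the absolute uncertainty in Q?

Relative error in a monomial: (δQ/Q)² = Σ (nᵢ · δxᵢ/xᵢ)².
  (1·δx/x)² = (1×0.0771)² = 0.00595;  (1·δr/r)² = (1×0.0445)² = 0.00198;  (3·δc/c)² = (3×0.0474)² = 0.0202
δQ/Q = √(0.0282) = 0.168
Q = 4.032e+08, so δQ = 0.168 × 4.032e+08 = 6.77e+07.

6.77e+07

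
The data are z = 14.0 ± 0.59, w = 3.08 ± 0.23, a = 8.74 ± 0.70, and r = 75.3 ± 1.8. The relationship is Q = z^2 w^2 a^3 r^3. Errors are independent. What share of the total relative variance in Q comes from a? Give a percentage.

(δQ/Q)² = (2·δz/z)² + (2·δw/w)² + (3·δa/a)² + (3·δr/r)²
  z term: (2×0.0421)² = 0.00710
  w term: (2×0.0747)² = 0.0223
  a term: (3×0.0801)² = 0.0577
  r term: (3×0.0239)² = 0.00514
Total = 0.0923. Share from a = 0.0577/0.0923 = 0.626.

62.6%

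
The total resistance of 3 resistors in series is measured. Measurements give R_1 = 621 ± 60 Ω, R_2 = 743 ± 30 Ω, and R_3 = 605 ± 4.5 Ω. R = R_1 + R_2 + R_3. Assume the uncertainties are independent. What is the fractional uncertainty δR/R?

For a sum/difference, combine absolute errors in quadrature:
  (δR_1)² = 3600;  (δR_2)² = 900;  (δR_3)² = 20.2
δR = √(4520) = 67.2 Ω
R = 1970 Ω, so δR/R = 67.2/1970 = 0.0341.

0.0341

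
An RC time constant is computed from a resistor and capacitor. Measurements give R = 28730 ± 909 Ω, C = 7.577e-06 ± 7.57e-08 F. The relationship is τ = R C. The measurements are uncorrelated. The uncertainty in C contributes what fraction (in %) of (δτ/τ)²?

9.07%

(δτ/τ)² = (1·δR/R)² + (1·δC/C)²
  R term: (1×0.0316)² = 0.00100
  C term: (1×0.00999)² = 9.98e-05
Total = 0.00110. Share from C = 9.98e-05/0.00110 = 0.0907.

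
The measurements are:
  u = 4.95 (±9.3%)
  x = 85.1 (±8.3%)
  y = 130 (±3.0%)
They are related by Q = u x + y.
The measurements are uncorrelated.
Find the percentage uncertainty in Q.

9.55%

Let p = u·x = 421. δp/p = √((1·δu/u)² + (1·δx/x)²) = √(0.00865 + 0.00689) = 0.125, so δp = 52.5.
Q = p + y: δQ = √(δp² + δy²) = √(2760 + 15.2) = 52.7
Q = 551, so δQ/Q = 52.7/551 = 0.0955.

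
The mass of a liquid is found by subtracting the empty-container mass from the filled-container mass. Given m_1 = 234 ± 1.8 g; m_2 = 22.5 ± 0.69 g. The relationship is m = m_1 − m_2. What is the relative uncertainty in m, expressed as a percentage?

m is a linear combination, so absolute uncertainties add in quadrature:
  (δm_1)² = 3.24;  (δm_2)² = 0.476
δm = √(3.72) = 1.93 g
m = 212 g, so δm/m = 1.93/212 = 0.00911.

0.911%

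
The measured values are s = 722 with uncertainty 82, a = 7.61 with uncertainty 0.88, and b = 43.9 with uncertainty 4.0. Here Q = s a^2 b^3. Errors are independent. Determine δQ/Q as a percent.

Q is a product of powers, so relative uncertainties combine in quadrature:
  (1·δs/s)² = (1×0.114)² = 0.0129;  (2·δa/a)² = (2×0.116)² = 0.0535;  (3·δb/b)² = (3×0.0911)² = 0.0747
δQ/Q = √(0.141) = 0.376

37.6%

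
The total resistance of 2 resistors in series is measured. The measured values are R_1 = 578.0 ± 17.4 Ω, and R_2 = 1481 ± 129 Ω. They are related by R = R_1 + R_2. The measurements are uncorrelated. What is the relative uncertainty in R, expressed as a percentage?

6.32%

R is a linear combination, so absolute uncertainties add in quadrature:
  (δR_1)² = 303;  (δR_2)² = 16600
δR = √(16900) = 130 Ω
R = 2059 Ω, so δR/R = 130/2059 = 0.0632.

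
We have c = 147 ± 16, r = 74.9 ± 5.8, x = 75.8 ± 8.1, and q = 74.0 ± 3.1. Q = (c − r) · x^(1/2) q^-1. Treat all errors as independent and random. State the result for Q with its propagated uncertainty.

Let u = c − r = 72.1. δu = √(δc² + δr²) = √(256 + 33.6) = 17.0, so δu/u = 0.236.
Q is then a monomial in u, x, q:
δQ/Q = √((δu/u)² + (½·δx/x)² + (-1·δq/q)²) = √(0.0557 + 0.00285 + 0.00175) = 0.246
Q = 8.48, so δQ = 0.246 × 8.48 = 2.08.

8.48 ± 2.08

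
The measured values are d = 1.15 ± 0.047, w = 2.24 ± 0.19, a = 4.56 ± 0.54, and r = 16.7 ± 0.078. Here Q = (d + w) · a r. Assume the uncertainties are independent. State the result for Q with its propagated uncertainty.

258 ± 34.0

Let u = d + w = 3.39. δu = √(δd² + δw²) = √(0.00221 + 0.0361) = 0.196, so δu/u = 0.0577.
Q is then a monomial in u, a, r:
δQ/Q = √((δu/u)² + (1·δa/a)² + (1·δr/r)²) = √(0.00333 + 0.0140 + 2.18e-05) = 0.132
Q = 258, so δQ = 0.132 × 258 = 34.0.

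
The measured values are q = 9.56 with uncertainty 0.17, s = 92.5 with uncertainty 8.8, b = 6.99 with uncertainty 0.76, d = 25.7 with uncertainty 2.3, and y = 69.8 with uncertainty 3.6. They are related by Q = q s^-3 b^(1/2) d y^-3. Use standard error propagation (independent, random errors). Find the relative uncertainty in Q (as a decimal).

0.342

Products/powers → add relative errors in quadrature, weighted by exponent:
  (1·δq/q)² = (1×0.0178)² = 0.000316;  (-3·δs/s)² = (-3×0.0951)² = 0.0815;  (½·δb/b)² = (0.5×0.109)² = 0.00296;  (1·δd/d)² = (1×0.0895)² = 0.00801;  (-3·δy/y)² = (-3×0.0516)² = 0.0239
δQ/Q = √(0.117) = 0.342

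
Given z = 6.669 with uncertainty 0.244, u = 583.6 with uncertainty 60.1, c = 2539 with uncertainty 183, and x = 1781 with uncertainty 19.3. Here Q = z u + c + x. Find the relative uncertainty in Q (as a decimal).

0.0564

Let p = z·u = 3892. δp/p = √((1·δz/z)² + (1·δu/u)²) = √(0.00134 + 0.0106) = 0.109, so δp = 425.
Q = p + c + x: δQ = √(δp² + δc² + δx²) = √(1.81e+05 + 33500 + 372) = 463
Q = 8212, so δQ/Q = 463/8212 = 0.0564.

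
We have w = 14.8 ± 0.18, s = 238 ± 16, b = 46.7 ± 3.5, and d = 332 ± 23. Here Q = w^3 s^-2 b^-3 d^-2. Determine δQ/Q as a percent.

29.9%

Each factor contributes (exponent × relative error)² to (δQ/Q)²:
  (3·δw/w)² = (3×0.0122)² = 0.00133;  (-2·δs/s)² = (-2×0.0672)² = 0.0181;  (-3·δb/b)² = (-3×0.0749)² = 0.0506;  (-2·δd/d)² = (-2×0.0693)² = 0.0192
δQ/Q = √(0.0892) = 0.299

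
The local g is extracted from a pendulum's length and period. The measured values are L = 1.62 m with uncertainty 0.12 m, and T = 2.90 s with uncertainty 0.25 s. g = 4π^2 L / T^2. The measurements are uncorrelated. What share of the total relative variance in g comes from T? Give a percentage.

84.4%

(δg/g)² = (1·δL/L)² + (-2·δT/T)²
  L term: (1×0.0741)² = 0.00549
  T term: (-2×0.0862)² = 0.0297
Total = 0.0352. Share from T = 0.0297/0.0352 = 0.844.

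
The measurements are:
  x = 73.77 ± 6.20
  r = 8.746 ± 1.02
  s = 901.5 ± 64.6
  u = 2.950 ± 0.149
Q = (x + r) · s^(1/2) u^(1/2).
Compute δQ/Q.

Let w = x + r = 82.52. δw = √(δx² + δr²) = √(38.4 + 1.04) = 6.28, so δw/w = 0.0761.
Q is then a monomial in w, s, u:
δQ/Q = √((δw/w)² + (½·δs/s)² + (½·δu/u)²) = √(0.00580 + 0.00128 + 0.000638) = 0.0879

0.0879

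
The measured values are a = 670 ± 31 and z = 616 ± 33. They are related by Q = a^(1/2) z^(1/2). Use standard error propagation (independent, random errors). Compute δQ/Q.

Each factor contributes (exponent × relative error)² to (δQ/Q)²:
  (½·δa/a)² = (0.5×0.0463)² = 0.000535;  (½·δz/z)² = (0.5×0.0536)² = 0.000717
δQ/Q = √(0.00125) = 0.0354

0.0354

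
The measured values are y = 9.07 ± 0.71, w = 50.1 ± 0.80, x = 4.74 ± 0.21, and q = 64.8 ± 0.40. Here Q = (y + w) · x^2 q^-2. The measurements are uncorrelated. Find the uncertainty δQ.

0.0289

Let u = y + w = 59.2. δu = √(δy² + δw²) = √(0.504 + 0.640) = 1.07, so δu/u = 0.0181.
Q is then a monomial in u, x, q:
δQ/Q = √((δu/u)² + (2·δx/x)² + (-2·δq/q)²) = √(0.000327 + 0.00785 + 0.000152) = 0.0913
Q = 0.317, so δQ = 0.0913 × 0.317 = 0.0289.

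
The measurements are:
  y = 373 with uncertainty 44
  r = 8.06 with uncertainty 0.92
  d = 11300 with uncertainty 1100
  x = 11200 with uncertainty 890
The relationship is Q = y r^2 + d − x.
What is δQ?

6390

Let p = y·r^2 = 24200. δp/p = √((1·δy/y)² + (2·δr/r)²) = √(0.0139 + 0.0521) = 0.257, so δp = 6230.
Q = p + d − x: δQ = √(δp² + δd² + δx²) = √(3.88e+07 + 1.21e+06 + 7.92e+05) = 6390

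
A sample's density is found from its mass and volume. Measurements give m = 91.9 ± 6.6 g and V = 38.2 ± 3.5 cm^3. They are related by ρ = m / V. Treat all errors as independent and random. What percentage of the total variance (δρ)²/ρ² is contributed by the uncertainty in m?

38.1%

(δρ/ρ)² = (1·δm/m)² + (-1·δV/V)²
  m term: (1×0.0718)² = 0.00516
  V term: (-1×0.0916)² = 0.00839
Total = 0.0136. Share from m = 0.00516/0.0136 = 0.381.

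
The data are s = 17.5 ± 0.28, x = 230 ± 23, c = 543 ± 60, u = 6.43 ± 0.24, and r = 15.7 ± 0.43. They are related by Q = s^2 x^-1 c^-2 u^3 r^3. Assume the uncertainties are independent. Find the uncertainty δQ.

1.31

Products/powers → add relative errors in quadrature, weighted by exponent:
  (2·δs/s)² = (2×0.0160)² = 0.00102;  (-1·δx/x)² = (-1×0.100)² = 0.0100;  (-2·δc/c)² = (-2×0.110)² = 0.0488;  (3·δu/u)² = (3×0.0373)² = 0.0125;  (3·δr/r)² = (3×0.0274)² = 0.00675
δQ/Q = √(0.0792) = 0.281
Q = 4.65, so δQ = 0.281 × 4.65 = 1.31.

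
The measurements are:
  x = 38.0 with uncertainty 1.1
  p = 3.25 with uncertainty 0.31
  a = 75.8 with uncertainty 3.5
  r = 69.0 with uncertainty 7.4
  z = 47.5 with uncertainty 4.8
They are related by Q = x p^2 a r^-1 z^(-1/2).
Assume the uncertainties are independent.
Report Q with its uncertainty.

64.0 ± 14.8

Each factor contributes (exponent × relative error)² to (δQ/Q)²:
  (1·δx/x)² = (1×0.0289)² = 0.000838;  (2·δp/p)² = (2×0.0954)² = 0.0364;  (1·δa/a)² = (1×0.0462)² = 0.00213;  (-1·δr/r)² = (-1×0.107)² = 0.0115;  (−½·δz/z)² = (-0.5×0.101)² = 0.00255
δQ/Q = √(0.0534) = 0.231
Q = 64.0, so δQ = 0.231 × 64.0 = 14.8.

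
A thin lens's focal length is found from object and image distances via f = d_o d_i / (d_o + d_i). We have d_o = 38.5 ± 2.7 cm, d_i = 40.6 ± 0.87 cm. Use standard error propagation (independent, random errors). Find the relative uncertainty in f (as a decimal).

0.0375

∂f/∂d_o = (d_i/(d_o+d_i))² = 0.263;  ∂f/∂d_i = (d_o/(d_o+d_i))² = 0.237
δf = √((∂f/∂d_o · δd_o)² + (∂f/∂d_i · δd_i)²) = √(0.506 + 0.0425) = 0.741 cm
f = 19.8 cm, so δf/f = 0.741/19.8 = 0.0375.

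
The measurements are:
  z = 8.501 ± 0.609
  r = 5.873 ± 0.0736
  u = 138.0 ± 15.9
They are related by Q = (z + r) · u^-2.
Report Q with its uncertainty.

Let w = z + r = 14.37. δw = √(δz² + δr²) = √(0.371 + 0.00542) = 0.613, so δw/w = 0.0427.
Q is then a monomial in w, u:
δQ/Q = √((δw/w)² + (-2·δu/u)²) = √(0.00182 + 0.0531) = 0.234
Q = 0.0007548, so δQ = 0.234 × 0.0007548 = 0.000177.

0.0007548 ± 0.000177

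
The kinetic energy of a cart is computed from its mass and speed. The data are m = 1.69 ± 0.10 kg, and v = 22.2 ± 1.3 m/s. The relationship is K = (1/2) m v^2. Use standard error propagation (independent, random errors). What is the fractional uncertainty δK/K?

For a monomial K ∝ m, v^2, fractional errors add in quadrature:
  (1·δm/m)² = (1×0.0592)² = 0.00350;  (2·δv/v)² = (2×0.0586)² = 0.0137
δK/K = √(0.0172) = 0.131

0.131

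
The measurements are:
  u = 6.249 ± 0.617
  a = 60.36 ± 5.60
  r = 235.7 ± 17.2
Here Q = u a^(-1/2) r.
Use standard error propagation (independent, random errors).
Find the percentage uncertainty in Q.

13.1%

Q is a product of powers, so relative uncertainties combine in quadrature:
  (1·δu/u)² = (1×0.0987)² = 0.00975;  (−½·δa/a)² = (-0.5×0.0928)² = 0.00215;  (1·δr/r)² = (1×0.0730)² = 0.00533
δQ/Q = √(0.0172) = 0.131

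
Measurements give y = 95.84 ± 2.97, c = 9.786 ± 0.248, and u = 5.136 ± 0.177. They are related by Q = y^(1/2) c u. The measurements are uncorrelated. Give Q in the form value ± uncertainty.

For a monomial Q ∝ y^(1/2), c, u, fractional errors add in quadrature:
  (½·δy/y)² = (0.5×0.0310)² = 0.000240;  (1·δc/c)² = (1×0.0253)² = 0.000642;  (1·δu/u)² = (1×0.0345)² = 0.00119
δQ/Q = √(0.00207) = 0.0455
Q = 492.0, so δQ = 0.0455 × 492.0 = 22.4.

492.0 ± 22.4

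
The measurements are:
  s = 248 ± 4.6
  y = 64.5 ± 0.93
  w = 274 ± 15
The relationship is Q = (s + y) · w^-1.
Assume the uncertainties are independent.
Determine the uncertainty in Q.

0.0647

Let u = s + y = 312. δu = √(δs² + δy²) = √(21.2 + 0.865) = 4.69, so δu/u = 0.0150.
Q is then a monomial in u, w:
δQ/Q = √((δu/u)² + (-1·δw/w)²) = √(0.000226 + 0.00300) = 0.0568
Q = 1.14, so δQ = 0.0568 × 1.14 = 0.0647.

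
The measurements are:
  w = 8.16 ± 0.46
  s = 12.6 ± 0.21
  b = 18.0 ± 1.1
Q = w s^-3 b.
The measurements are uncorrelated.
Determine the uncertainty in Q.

0.00712

Each factor contributes (exponent × relative error)² to (δQ/Q)²:
  (1·δw/w)² = (1×0.0564)² = 0.00318;  (-3·δs/s)² = (-3×0.0167)² = 0.00250;  (1·δb/b)² = (1×0.0611)² = 0.00373
δQ/Q = √(0.00941) = 0.0970
Q = 0.0734, so δQ = 0.0970 × 0.0734 = 0.00712.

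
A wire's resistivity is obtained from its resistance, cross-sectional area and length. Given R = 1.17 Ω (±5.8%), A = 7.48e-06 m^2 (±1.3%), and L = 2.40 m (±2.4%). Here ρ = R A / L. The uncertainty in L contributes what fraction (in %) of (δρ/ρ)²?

14.0%

(δρ/ρ)² = (1·δR/R)² + (1·δA/A)² + (-1·δL/L)²
  R term: (1×0.0580)² = 0.00336
  A term: (1×0.0130)² = 0.000169
  L term: (-1×0.0240)² = 0.000576
Total = 0.00411. Share from L = 0.000576/0.00411 = 0.140.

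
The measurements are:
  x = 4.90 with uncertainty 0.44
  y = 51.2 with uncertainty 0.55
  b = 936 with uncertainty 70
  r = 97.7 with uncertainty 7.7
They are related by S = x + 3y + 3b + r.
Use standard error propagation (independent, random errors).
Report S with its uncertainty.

Absolute uncertainties add in quadrature for a linear combination:
  (δx)² = 0.194;  (3·δy)² = 2.72;  (3·δb)² = 44100;  (δr)² = 59.3
δS = √(44200) = 210
S = 3060.

3060 ± 210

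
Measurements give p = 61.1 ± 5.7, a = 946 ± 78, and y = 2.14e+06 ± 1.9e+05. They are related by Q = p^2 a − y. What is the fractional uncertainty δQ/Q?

0.535

Let w = p^2·a = 3.53e+06. δw/w = √((2·δp/p)² + (1·δa/a)²) = √(0.0348 + 0.00680) = 0.204, so δw = 7.2e+05.
Q = w − y: δQ = √(δw² + δy²) = √(5.19e+11 + 3.61e+10) = 7.45e+05
Q = 1.39e+06, so δQ/Q = 7.45e+05/1.39e+06 = 0.535.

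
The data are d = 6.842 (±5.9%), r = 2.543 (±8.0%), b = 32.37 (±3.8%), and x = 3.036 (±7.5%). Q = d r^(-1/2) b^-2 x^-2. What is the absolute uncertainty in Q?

For a monomial Q ∝ d, r^(-1/2), b^-2, x^-2, fractional errors add in quadrature:
  (1·δd/d)² = (1×0.0590)² = 0.00348;  (−½·δr/r)² = (-0.5×0.0800)² = 0.00160;  (-2·δb/b)² = (-2×0.0380)² = 0.00578;  (-2·δx/x)² = (-2×0.0750)² = 0.0225
δQ/Q = √(0.0334) = 0.183
Q = 0.0004442, so δQ = 0.183 × 0.0004442 = 8.11e-05.

8.11e-05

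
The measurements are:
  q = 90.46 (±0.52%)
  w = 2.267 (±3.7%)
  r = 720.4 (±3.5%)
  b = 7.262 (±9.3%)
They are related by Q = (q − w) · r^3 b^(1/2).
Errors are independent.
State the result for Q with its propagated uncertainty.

(8.886 ± 1.02) × 10^10

Let u = q − w = 88.19. δu = √(δq² + δw²) = √(0.221 + 0.00704) = 0.478, so δu/u = 0.00542.
Q is then a monomial in u, r, b:
δQ/Q = √((δu/u)² + (3·δr/r)² + (½·δb/b)²) = √(2.94e-05 + 0.0110 + 0.00216) = 0.115
Q = 8.886e+10, so δQ = 0.115 × 8.886e+10 = 1.02e+10.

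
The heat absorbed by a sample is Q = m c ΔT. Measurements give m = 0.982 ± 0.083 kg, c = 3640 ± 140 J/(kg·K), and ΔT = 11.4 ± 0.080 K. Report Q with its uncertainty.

40700 ± 3790 J

For a monomial Q ∝ m, c, ΔT, fractional errors add in quadrature:
  (1·δm/m)² = (1×0.0845)² = 0.00714;  (1·δc/c)² = (1×0.0385)² = 0.00148;  (1·δΔT/ΔT)² = (1×0.00702)² = 4.92e-05
δQ/Q = √(0.00867) = 0.0931
Q = 40700 J, so δQ = 0.0931 × 40700 = 3790 J.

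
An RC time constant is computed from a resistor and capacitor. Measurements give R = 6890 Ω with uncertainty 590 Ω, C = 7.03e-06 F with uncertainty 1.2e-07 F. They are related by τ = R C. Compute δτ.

Each factor contributes (exponent × relative error)² to (δτ/τ)²:
  (1·δR/R)² = (1×0.0856)² = 0.00733;  (1·δC/C)² = (1×0.0171)² = 0.000291
δτ/τ = √(0.00762) = 0.0873
τ = 0.0484 s, so δτ = 0.0873 × 0.0484 = 0.00423 s.

0.00423 s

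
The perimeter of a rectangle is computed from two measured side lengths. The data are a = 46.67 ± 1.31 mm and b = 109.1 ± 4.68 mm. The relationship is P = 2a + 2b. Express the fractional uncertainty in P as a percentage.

3.12%

Absolute uncertainties add in quadrature for a linear combination:
  (2·δa)² = 6.86;  (2·δb)² = 87.6
δP = √(94.5) = 9.72 mm
P = 311.5 mm, so δP/P = 9.72/311.5 = 0.0312.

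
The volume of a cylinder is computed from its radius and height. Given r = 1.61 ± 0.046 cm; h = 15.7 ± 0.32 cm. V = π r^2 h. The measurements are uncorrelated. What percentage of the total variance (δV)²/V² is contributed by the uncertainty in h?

11.3%

(δV/V)² = (2·δr/r)² + (1·δh/h)²
  r term: (2×0.0286)² = 0.00327
  h term: (1×0.0204)² = 0.000415
Total = 0.00368. Share from h = 0.000415/0.00368 = 0.113.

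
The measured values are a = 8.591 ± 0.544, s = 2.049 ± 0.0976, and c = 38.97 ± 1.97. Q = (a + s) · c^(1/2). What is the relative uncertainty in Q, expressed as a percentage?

5.78%

Let u = a + s = 10.64. δu = √(δa² + δs²) = √(0.296 + 0.00953) = 0.553, so δu/u = 0.0519.
Q is then a monomial in u, c:
δQ/Q = √((δu/u)² + (½·δc/c)²) = √(0.00270 + 0.000639) = 0.0578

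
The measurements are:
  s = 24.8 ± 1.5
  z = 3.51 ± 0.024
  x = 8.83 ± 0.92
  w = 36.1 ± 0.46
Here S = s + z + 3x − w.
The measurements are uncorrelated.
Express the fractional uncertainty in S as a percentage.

17.0%

For a sum/difference, combine absolute errors in quadrature:
  (δs)² = 2.25;  (δz)² = 0.000576;  (3·δx)² = 7.62;  (δw)² = 0.212
δS = √(10.1) = 3.17
S = 18.7, so δS/S = 3.17/18.7 = 0.170.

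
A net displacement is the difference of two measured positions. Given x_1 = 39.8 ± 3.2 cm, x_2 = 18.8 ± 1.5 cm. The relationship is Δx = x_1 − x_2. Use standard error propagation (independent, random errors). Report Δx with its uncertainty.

Δx is a linear combination, so absolute uncertainties add in quadrature:
  (δx_1)² = 10.2;  (δx_2)² = 2.25
δΔx = √(12.5) = 3.53 cm
Δx = 21.0 cm.

21.0 ± 3.53 cm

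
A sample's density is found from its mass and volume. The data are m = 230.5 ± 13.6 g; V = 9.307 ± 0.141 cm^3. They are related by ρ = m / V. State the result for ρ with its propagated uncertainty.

24.77 ± 1.51 g/cm^3

Since ρ is a product/quotient, work with relative uncertainties:
  (1·δm/m)² = (1×0.0590)² = 0.00348;  (-1·δV/V)² = (-1×0.0151)² = 0.000230
δρ/ρ = √(0.00371) = 0.0609
ρ = 24.77 g/cm^3, so δρ = 0.0609 × 24.77 = 1.51 g/cm^3.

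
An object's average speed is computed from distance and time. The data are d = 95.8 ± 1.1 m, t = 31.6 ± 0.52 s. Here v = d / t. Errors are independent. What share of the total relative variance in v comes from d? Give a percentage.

32.7%

(δv/v)² = (1·δd/d)² + (-1·δt/t)²
  d term: (1×0.0115)² = 0.000132
  t term: (-1×0.0165)² = 0.000271
Total = 0.000403. Share from d = 0.000132/0.000403 = 0.327.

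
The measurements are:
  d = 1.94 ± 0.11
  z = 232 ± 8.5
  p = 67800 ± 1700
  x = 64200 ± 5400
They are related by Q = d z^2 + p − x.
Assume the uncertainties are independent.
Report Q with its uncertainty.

Let w = d·z^2 = 1.04e+05. δw/w = √((1·δd/d)² + (2·δz/z)²) = √(0.00322 + 0.00537) = 0.0927, so δw = 9670.
Q = w + p − x: δQ = √(δw² + δp² + δx²) = √(9.36e+07 + 2.89e+06 + 2.92e+07) = 11200
Q = 1.08e+05.

(1.08 ± 0.112) × 10^5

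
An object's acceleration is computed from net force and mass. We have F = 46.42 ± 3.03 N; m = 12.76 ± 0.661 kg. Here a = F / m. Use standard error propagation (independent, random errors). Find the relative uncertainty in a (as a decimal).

0.0833

For a monomial a ∝ F, m^-1, fractional errors add in quadrature:
  (1·δF/F)² = (1×0.0653)² = 0.00426;  (-1·δm/m)² = (-1×0.0518)² = 0.00268
δa/a = √(0.00694) = 0.0833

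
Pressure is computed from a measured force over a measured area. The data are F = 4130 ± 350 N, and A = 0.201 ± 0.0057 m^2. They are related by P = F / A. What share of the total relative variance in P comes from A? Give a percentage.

(δP/P)² = (1·δF/F)² + (-1·δA/A)²
  F term: (1×0.0847)² = 0.00718
  A term: (-1×0.0284)² = 0.000804
Total = 0.00799. Share from A = 0.000804/0.00799 = 0.101.

10.1%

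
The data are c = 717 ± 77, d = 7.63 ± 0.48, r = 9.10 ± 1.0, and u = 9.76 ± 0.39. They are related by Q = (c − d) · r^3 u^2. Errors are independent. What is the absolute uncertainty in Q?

Let w = c − d = 709. δw = √(δc² + δd²) = √(5930 + 0.230) = 77.0, so δw/w = 0.109.
Q is then a monomial in w, r, u:
δQ/Q = √((δw/w)² + (3·δr/r)² + (2·δu/u)²) = √(0.0118 + 0.109 + 0.00639) = 0.356
Q = 5.09e+07, so δQ = 0.356 × 5.09e+07 = 1.81e+07.

1.81e+07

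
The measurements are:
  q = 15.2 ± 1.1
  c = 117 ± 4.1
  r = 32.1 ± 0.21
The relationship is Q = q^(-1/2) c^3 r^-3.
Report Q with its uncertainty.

Relative error in a monomial: (δQ/Q)² = Σ (nᵢ · δxᵢ/xᵢ)².
  (−½·δq/q)² = (-0.5×0.0724)² = 0.00131;  (3·δc/c)² = (3×0.0350)² = 0.0111;  (-3·δr/r)² = (-3×0.00654)² = 0.000385
δQ/Q = √(0.0127) = 0.113
Q = 12.4, so δQ = 0.113 × 12.4 = 1.40.

12.4 ± 1.40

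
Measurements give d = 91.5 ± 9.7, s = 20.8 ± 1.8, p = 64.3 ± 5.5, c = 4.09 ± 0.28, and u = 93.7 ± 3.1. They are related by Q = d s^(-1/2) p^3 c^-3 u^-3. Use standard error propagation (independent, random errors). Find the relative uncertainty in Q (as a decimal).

Relative error in a monomial: (δQ/Q)² = Σ (nᵢ · δxᵢ/xᵢ)².
  (1·δd/d)² = (1×0.106)² = 0.0112;  (−½·δs/s)² = (-0.5×0.0865)² = 0.00187;  (3·δp/p)² = (3×0.0855)² = 0.0658;  (-3·δc/c)² = (-3×0.0685)² = 0.0422;  (-3·δu/u)² = (-3×0.0331)² = 0.00985
δQ/Q = √(0.131) = 0.362

0.362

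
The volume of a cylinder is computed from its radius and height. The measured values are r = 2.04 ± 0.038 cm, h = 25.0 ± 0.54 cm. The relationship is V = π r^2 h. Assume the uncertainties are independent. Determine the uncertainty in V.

V is a product of powers, so relative uncertainties combine in quadrature:
  (2·δr/r)² = (2×0.0186)² = 0.00139;  (1·δh/h)² = (1×0.0216)² = 0.000467
δV/V = √(0.00185) = 0.0431
V = 327 cm^3, so δV = 0.0431 × 327 = 14.1 cm^3.

14.1 cm^3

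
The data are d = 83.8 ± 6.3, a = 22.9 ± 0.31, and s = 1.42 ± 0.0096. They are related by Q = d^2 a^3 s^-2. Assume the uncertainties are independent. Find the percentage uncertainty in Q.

15.6%

Q is a product of powers, so relative uncertainties combine in quadrature:
  (2·δd/d)² = (2×0.0752)² = 0.0226;  (3·δa/a)² = (3×0.0135)² = 0.00165;  (-2·δs/s)² = (-2×0.00676)² = 0.000183
δQ/Q = √(0.0244) = 0.156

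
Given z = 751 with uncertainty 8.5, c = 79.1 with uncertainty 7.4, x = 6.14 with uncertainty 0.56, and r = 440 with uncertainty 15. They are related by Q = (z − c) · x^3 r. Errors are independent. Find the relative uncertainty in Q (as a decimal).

0.276

Let u = z − c = 672. δu = √(δz² + δc²) = √(72.2 + 54.8) = 11.3, so δu/u = 0.0168.
Q is then a monomial in u, x, r:
δQ/Q = √((δu/u)² + (3·δx/x)² + (1·δr/r)²) = √(0.000281 + 0.0749 + 0.00116) = 0.276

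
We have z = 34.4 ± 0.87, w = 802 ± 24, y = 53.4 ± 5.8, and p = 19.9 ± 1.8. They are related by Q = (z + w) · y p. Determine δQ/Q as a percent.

14.4%

Let u = z + w = 836. δu = √(δz² + δw²) = √(0.757 + 576) = 24.0, so δu/u = 0.0287.
Q is then a monomial in u, y, p:
δQ/Q = √((δu/u)² + (1·δy/y)² + (1·δp/p)²) = √(0.000824 + 0.0118 + 0.00818) = 0.144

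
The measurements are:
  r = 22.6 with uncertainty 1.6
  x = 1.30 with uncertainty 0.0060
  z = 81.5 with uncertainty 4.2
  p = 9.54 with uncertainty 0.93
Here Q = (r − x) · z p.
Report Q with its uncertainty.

16600 ± 2210

Let u = r − x = 21.3. δu = √(δr² + δx²) = √(2.56 + 3.6e-05) = 1.60, so δu/u = 0.0751.
Q is then a monomial in u, z, p:
δQ/Q = √((δu/u)² + (1·δz/z)² + (1·δp/p)²) = √(0.00564 + 0.00266 + 0.00950) = 0.133
Q = 16600, so δQ = 0.133 × 16600 = 2210.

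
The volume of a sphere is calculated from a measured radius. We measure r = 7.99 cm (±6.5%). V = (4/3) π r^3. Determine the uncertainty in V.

417 cm^3

V ∝ r^3, so δV/V = |3| · δr/r = 3 × 0.0650 = 0.195.
V = 2140 cm^3, so δV = 0.195 × 2140 = 417 cm^3.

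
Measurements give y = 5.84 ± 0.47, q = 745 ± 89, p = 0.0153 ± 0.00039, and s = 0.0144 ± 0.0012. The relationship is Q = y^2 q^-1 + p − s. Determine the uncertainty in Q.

Let w = y^2·q^-1 = 0.0458. δw/w = √((2·δy/y)² + (-1·δq/q)²) = √(0.0259 + 0.0143) = 0.200, so δw = 0.00918.
Q = w + p − s: δQ = √(δw² + δp² + δs²) = √(8.42e-05 + 1.52e-07 + 1.44e-06) = 0.00926

0.00926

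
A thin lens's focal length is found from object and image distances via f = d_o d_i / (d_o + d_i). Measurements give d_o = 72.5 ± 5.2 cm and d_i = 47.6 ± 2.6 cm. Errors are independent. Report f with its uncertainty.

∂f/∂d_o = (d_i/(d_o+d_i))² = 0.157;  ∂f/∂d_i = (d_o/(d_o+d_i))² = 0.364
δf = √((∂f/∂d_o · δd_o)² + (∂f/∂d_i · δd_i)²) = √(0.667 + 0.898) = 1.25 cm
f = 28.7 cm.

28.7 ± 1.25 cm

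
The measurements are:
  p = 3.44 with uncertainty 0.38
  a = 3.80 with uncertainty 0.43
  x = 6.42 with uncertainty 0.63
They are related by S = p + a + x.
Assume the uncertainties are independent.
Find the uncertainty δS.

0.852

Absolute uncertainties add in quadrature for a linear combination:
  (δp)² = 0.144;  (δa)² = 0.185;  (δx)² = 0.397
δS = √(0.726) = 0.852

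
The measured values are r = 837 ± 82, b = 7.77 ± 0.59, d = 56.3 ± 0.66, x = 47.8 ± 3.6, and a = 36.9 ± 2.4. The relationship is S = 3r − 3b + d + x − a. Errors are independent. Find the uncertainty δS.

Sums and differences: (δS)² = Σ (cᵢ δxᵢ)².
  (3·δr)² = 60500;  (3·δb)² = 3.13;  (δd)² = 0.436;  (δx)² = 13.0;  (δa)² = 5.76
δS = √(60500) = 246

246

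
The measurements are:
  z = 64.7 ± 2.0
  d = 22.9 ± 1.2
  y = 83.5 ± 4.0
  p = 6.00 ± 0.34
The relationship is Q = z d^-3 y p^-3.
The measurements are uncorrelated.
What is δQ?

0.000497

Q is a product of powers, so relative uncertainties combine in quadrature:
  (1·δz/z)² = (1×0.0309)² = 0.000956;  (-3·δd/d)² = (-3×0.0524)² = 0.0247;  (1·δy/y)² = (1×0.0479)² = 0.00229;  (-3·δp/p)² = (-3×0.0567)² = 0.0289
δQ/Q = √(0.0569) = 0.238
Q = 0.00208, so δQ = 0.238 × 0.00208 = 0.000497.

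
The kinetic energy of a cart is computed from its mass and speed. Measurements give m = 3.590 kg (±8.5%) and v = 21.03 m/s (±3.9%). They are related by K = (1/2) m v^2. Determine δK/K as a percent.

Since K is a product/quotient, work with relative uncertainties:
  (1·δm/m)² = (1×0.0850)² = 0.00723;  (2·δv/v)² = (2×0.0390)² = 0.00608
δK/K = √(0.0133) = 0.115

11.5%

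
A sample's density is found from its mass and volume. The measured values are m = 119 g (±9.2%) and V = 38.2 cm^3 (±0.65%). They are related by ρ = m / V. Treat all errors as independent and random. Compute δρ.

Each factor contributes (exponent × relative error)² to (δρ/ρ)²:
  (1·δm/m)² = (1×0.0920)² = 0.00846;  (-1·δV/V)² = (-1×0.00650)² = 4.23e-05
δρ/ρ = √(0.00851) = 0.0922
ρ = 3.12 g/cm^3, so δρ = 0.0922 × 3.12 = 0.287 g/cm^3.

0.287 g/cm^3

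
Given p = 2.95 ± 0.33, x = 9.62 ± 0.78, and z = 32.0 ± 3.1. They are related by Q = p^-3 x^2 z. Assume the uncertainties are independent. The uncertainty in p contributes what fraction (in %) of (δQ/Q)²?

(δQ/Q)² = (-3·δp/p)² + (2·δx/x)² + (1·δz/z)²
  p term: (-3×0.112)² = 0.113
  x term: (2×0.0811)² = 0.0263
  z term: (1×0.0969)² = 0.00938
Total = 0.148. Share from p = 0.113/0.148 = 0.759.

75.9%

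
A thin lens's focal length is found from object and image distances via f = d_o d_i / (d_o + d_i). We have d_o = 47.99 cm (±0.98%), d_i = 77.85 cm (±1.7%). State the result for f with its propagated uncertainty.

∂f/∂d_o = (d_i/(d_o+d_i))² = 0.383;  ∂f/∂d_i = (d_o/(d_o+d_i))² = 0.145
δf = √((∂f/∂d_o · δd_o)² + (∂f/∂d_i · δd_i)²) = √(0.0324 + 0.0370) = 0.264 cm
f = 29.69 cm.

29.69 ± 0.264 cm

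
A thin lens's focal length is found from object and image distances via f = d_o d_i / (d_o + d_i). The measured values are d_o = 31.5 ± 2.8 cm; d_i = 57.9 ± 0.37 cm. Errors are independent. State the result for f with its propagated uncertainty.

20.4 ± 1.18 cm

∂f/∂d_o = (d_i/(d_o+d_i))² = 0.419;  ∂f/∂d_i = (d_o/(d_o+d_i))² = 0.124
δf = √((∂f/∂d_o · δd_o)² + (∂f/∂d_i · δd_i)²) = √(1.38 + 0.00211) = 1.18 cm
f = 20.4 cm.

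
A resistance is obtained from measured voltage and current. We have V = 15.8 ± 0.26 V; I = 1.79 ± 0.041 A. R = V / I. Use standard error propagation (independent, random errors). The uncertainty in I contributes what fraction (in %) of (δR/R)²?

(δR/R)² = (1·δV/V)² + (-1·δI/I)²
  V term: (1×0.0165)² = 0.000271
  I term: (-1×0.0229)² = 0.000525
Total = 0.000795. Share from I = 0.000525/0.000795 = 0.660.

66.0%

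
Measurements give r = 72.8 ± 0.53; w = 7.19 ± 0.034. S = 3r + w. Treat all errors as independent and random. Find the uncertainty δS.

1.59

Sums and differences: (δS)² = Σ (cᵢ δxᵢ)².
  (3·δr)² = 2.53;  (δw)² = 0.00116
δS = √(2.53) = 1.59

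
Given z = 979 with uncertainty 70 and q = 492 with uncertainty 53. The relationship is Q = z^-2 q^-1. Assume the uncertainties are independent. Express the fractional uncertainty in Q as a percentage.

17.9%

Products/powers → add relative errors in quadrature, weighted by exponent:
  (-2·δz/z)² = (-2×0.0715)² = 0.0204;  (-1·δq/q)² = (-1×0.108)² = 0.0116
δQ/Q = √(0.0321) = 0.179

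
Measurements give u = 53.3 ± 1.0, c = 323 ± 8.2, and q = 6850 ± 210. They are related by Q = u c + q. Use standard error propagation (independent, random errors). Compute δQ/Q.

Let p = u·c = 17200. δp/p = √((1·δu/u)² + (1·δc/c)²) = √(0.000352 + 0.000644) = 0.0316, so δp = 543.
Q = p + q: δQ = √(δp² + δq²) = √(2.95e+05 + 44100) = 583
Q = 24100, so δQ/Q = 583/24100 = 0.0242.

0.0242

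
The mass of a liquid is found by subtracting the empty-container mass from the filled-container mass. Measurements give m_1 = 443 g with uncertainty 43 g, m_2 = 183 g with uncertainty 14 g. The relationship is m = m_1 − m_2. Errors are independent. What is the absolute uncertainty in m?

45.2 g

For a sum/difference, combine absolute errors in quadrature:
  (δm_1)² = 1850;  (δm_2)² = 196
δm = √(2040) = 45.2 g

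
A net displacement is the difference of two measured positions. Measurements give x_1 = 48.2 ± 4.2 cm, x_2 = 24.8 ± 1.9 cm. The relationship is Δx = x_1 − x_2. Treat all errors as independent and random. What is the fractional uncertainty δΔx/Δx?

Each term contributes (cᵢ δxᵢ)² to (δΔx)²:
  (δx_1)² = 17.6;  (δx_2)² = 3.61
δΔx = √(21.2) = 4.61 cm
Δx = 23.4 cm, so δΔx/Δx = 4.61/23.4 = 0.197.

0.197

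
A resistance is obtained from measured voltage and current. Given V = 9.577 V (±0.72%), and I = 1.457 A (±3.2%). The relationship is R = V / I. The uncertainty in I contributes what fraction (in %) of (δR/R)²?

(δR/R)² = (1·δV/V)² + (-1·δI/I)²
  V term: (1×0.00720)² = 5.18e-05
  I term: (-1×0.0320)² = 0.00102
Total = 0.00108. Share from I = 0.00102/0.00108 = 0.952.

95.2%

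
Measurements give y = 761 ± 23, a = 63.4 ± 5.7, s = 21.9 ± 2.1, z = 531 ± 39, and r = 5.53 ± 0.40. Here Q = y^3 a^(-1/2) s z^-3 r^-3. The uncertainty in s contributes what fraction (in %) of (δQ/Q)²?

7.99%

(δQ/Q)² = (3·δy/y)² + (−½·δa/a)² + (1·δs/s)² + (-3·δz/z)² + (-3·δr/r)²
  y term: (3×0.0302)² = 0.00822
  a term: (-0.5×0.0899)² = 0.00202
  s term: (1×0.0959)² = 0.00919
  z term: (-3×0.0734)² = 0.0485
  r term: (-3×0.0723)² = 0.0471
Total = 0.115. Share from s = 0.00919/0.115 = 0.0799.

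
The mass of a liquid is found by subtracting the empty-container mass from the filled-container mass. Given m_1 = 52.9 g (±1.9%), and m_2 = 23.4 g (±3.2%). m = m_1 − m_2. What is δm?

For a sum/difference, combine absolute errors in quadrature:
  (δm_1)² = 1.01;  (δm_2)² = 0.561
δm = √(1.57) = 1.25 g

1.25 g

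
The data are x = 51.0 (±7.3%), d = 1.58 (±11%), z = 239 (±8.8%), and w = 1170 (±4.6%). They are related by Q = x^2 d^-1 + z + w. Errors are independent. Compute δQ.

Let p = x^2·d^-1 = 1650. δp/p = √((2·δx/x)² + (-1·δd/d)²) = √(0.0213 + 0.0121) = 0.183, so δp = 301.
Q = p + z + w: δQ = √(δp² + δz² + δw²) = √(90600 + 442 + 2900) = 306

306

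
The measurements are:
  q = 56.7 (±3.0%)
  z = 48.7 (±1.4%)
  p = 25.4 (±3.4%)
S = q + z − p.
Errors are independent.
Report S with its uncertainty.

Sums and differences: (δS)² = Σ (cᵢ δxᵢ)².
  (δq)² = 2.89;  (δz)² = 0.465;  (δp)² = 0.746
δS = √(4.10) = 2.03
S = 80.0.

80.0 ± 2.03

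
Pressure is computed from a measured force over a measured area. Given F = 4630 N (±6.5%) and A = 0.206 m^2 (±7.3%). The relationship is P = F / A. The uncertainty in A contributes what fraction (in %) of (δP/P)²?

(δP/P)² = (1·δF/F)² + (-1·δA/A)²
  F term: (1×0.0650)² = 0.00423
  A term: (-1×0.0730)² = 0.00533
Total = 0.00955. Share from A = 0.00533/0.00955 = 0.558.

55.8%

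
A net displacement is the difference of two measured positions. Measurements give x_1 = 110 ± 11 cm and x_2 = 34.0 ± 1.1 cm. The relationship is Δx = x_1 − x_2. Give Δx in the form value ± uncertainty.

76.0 ± 11.1 cm

Each term contributes (cᵢ δxᵢ)² to (δΔx)²:
  (δx_1)² = 121;  (δx_2)² = 1.21
δΔx = √(122) = 11.1 cm
Δx = 76.0 cm.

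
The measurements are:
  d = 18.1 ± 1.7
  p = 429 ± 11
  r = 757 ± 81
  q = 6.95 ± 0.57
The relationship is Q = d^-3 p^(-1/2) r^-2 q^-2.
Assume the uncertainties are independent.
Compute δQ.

1.15e-13

For a monomial Q ∝ d^-3, p^(-1/2), r^-2, q^-2, fractional errors add in quadrature:
  (-3·δd/d)² = (-3×0.0939)² = 0.0794;  (−½·δp/p)² = (-0.5×0.0256)² = 0.000164;  (-2·δr/r)² = (-2×0.107)² = 0.0458;  (-2·δq/q)² = (-2×0.0820)² = 0.0269
δQ/Q = √(0.152) = 0.390
Q = 2.94e-13, so δQ = 0.390 × 2.94e-13 = 1.15e-13.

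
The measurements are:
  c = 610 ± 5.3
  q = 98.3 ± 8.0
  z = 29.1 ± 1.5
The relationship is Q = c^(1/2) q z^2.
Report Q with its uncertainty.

Products/powers → add relative errors in quadrature, weighted by exponent:
  (½·δc/c)² = (0.5×0.00869)² = 1.89e-05;  (1·δq/q)² = (1×0.0814)² = 0.00662;  (2·δz/z)² = (2×0.0515)² = 0.0106
δQ/Q = √(0.0173) = 0.131
Q = 2.06e+06, so δQ = 0.131 × 2.06e+06 = 2.7e+05.

(2.06 ± 0.270) × 10^6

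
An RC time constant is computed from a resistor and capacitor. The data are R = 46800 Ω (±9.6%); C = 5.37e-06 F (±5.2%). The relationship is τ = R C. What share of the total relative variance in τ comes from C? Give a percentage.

22.7%

(δτ/τ)² = (1·δR/R)² + (1·δC/C)²
  R term: (1×0.0960)² = 0.00922
  C term: (1×0.0520)² = 0.00270
Total = 0.0119. Share from C = 0.00270/0.0119 = 0.227.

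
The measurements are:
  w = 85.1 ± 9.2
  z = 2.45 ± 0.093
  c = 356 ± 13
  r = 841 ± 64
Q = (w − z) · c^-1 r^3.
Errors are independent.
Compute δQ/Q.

0.257

Let u = w − z = 82.6. δu = √(δw² + δz²) = √(84.6 + 0.00865) = 9.20, so δu/u = 0.111.
Q is then a monomial in u, c, r:
δQ/Q = √((δu/u)² + (-1·δc/c)² + (3·δr/r)²) = √(0.0124 + 0.00133 + 0.0521) = 0.257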